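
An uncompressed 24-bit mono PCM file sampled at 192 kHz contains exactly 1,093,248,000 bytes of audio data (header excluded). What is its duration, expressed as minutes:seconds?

Byte rate = 192,000 × 3 × 1 = 576,000 bytes/s.
Duration = 1,093,248,000 / 576,000 = 1,898 s.
1,898 s = 31:38.

31:38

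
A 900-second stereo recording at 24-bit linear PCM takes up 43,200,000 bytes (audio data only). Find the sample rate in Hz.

Bytes = sample_rate × seconds × bytes_per_sample × channels.
sample_rate = 43,200,000 / (900 × 3 × 2) = 43,200,000 / 5,400 = 8,000 Hz.

8,000 Hz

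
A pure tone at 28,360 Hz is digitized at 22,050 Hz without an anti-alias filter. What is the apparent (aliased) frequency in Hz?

6,310 Hz

Nyquist = 22,050/2 = 11,025 Hz; 28,360 Hz exceeds it.
Alias = |28,360 − 1×22,050| = |28,360 − 22,050| = 6,310 Hz.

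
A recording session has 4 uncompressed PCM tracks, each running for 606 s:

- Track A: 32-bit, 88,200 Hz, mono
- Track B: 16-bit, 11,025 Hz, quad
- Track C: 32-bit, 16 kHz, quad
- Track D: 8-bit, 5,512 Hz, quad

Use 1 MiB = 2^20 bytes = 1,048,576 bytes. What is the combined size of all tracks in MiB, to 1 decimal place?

Track A: 88,200 × 606 × 4 × 1 = 213,796,800 bytes.
Track B: 11,025 × 606 × 2 × 4 = 53,449,200 bytes.
Track C: 16,000 × 606 × 4 × 4 = 155,136,000 bytes.
Track D: 5,512 × 606 × 1 × 4 = 13,361,088 bytes.
Total = 435,743,088 bytes = 415.6 MiB.

415.6 MiB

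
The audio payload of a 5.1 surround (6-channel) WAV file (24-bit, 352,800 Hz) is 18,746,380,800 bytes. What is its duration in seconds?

2,952 seconds

Byte rate = 352,800 × 3 × 6 = 6,350,400 bytes/s.
Duration = 18,746,380,800 / 6,350,400 = 2,952 s.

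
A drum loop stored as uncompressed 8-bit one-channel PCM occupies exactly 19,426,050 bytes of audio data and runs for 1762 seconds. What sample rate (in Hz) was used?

Bytes = sample_rate × seconds × bytes_per_sample × channels.
sample_rate = 19,426,050 / (1,762 × 1 × 1) = 19,426,050 / 1,762 = 11,025 Hz.

11,025 Hz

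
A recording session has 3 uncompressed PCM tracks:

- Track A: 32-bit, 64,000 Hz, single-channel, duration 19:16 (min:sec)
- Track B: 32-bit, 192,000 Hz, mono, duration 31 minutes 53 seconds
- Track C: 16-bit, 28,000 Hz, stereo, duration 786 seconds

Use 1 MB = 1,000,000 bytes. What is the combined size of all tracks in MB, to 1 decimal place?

1853.2 MB

Track A: 19:16 (min:sec) = 1,156 s; 64,000 × 1,156 × 4 × 1 = 295,936,000 bytes.
Track B: 31 minutes 53 seconds = 1,913 s; 192,000 × 1,913 × 4 × 1 = 1,469,184,000 bytes.
Track C: 28,000 × 786 × 2 × 2 = 88,032,000 bytes.
Total = 1,853,152,000 bytes = 1853.2 MB.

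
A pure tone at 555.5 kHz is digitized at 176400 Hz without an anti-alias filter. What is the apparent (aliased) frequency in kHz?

Nyquist = 176,400/2 = 88,200 Hz; 555,500 Hz exceeds it.
Alias = |555,500 − 3×176,400| = |555,500 − 529,200| = 26,300 Hz = 26.3 kHz.

26.3 kHz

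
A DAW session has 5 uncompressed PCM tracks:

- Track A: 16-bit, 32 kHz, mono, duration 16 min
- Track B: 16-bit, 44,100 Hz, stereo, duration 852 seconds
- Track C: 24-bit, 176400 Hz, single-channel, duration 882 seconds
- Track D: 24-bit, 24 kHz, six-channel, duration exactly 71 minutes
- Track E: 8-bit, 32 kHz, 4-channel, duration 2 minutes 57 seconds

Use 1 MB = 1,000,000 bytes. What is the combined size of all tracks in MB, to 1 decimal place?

2541.5 MB

Track A: 16 min = 960 s; 32,000 × 960 × 2 × 1 = 61,440,000 bytes.
Track B: 44,100 × 852 × 2 × 2 = 150,292,800 bytes.
Track C: 176,400 × 882 × 3 × 1 = 466,754,400 bytes.
Track D: exactly 71 minutes = 4,260 s; 24,000 × 4,260 × 3 × 6 = 1,840,320,000 bytes.
Track E: 2 minutes 57 seconds = 177 s; 32,000 × 177 × 1 × 4 = 22,656,000 bytes.
Total = 2,541,463,200 bytes = 2541.5 MB.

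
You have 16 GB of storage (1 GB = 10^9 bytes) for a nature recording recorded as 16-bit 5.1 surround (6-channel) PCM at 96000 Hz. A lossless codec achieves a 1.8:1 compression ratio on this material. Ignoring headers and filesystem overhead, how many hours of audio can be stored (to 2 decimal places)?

6.94 hours

Uncompressed byte rate = 96,000 × 2 × 6 = 1,152,000 bytes/s.
After 1.8:1 compression, effective rate ≈ 640000 bytes/s.
Capacity = 16 × 1,000,000,000 = 16,000,000,000 bytes.
16,000,000,000 / effective rate ≈ 25000 s → 6.94 hours.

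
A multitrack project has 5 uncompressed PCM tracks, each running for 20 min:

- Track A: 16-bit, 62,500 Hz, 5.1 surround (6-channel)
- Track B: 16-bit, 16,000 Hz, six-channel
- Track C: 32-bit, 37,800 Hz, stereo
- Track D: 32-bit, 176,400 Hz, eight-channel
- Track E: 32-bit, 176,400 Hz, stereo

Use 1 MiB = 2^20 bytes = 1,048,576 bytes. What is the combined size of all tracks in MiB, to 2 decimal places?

9499.05 MiB

20 min = 1,200 s.
Track A: 62,500 × 1,200 × 2 × 6 = 900,000,000 bytes.
Track B: 16,000 × 1,200 × 2 × 6 = 230,400,000 bytes.
Track C: 37,800 × 1,200 × 4 × 2 = 362,880,000 bytes.
Track D: 176,400 × 1,200 × 4 × 8 = 6,773,760,000 bytes.
Track E: 176,400 × 1,200 × 4 × 2 = 1,693,440,000 bytes.
Total = 9,960,480,000 bytes = 9499.05 MiB.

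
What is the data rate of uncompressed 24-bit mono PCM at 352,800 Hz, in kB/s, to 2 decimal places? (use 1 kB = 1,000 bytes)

1058.40 kB/s

Bit rate = 352,800 × 24 × 1 = 8,467,200 bits/s.
8,467,200 / 8 = 1,058,400 B/s = 1058.40 kB/s.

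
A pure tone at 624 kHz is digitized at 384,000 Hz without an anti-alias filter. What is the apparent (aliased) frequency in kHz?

144 kHz

Nyquist = 384,000/2 = 192,000 Hz; 624,000 Hz exceeds it.
Alias = |624,000 − 2×384,000| = |624,000 − 768,000| = 144,000 Hz = 144 kHz.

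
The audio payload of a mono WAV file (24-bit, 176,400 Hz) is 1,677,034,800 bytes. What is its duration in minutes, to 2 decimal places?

52.82 minutes

Byte rate = 176,400 × 3 × 1 = 529,200 bytes/s.
Duration = 1,677,034,800 / 529,200 = 3,169 s.
3,169 s / 60 = 52.82 minutes.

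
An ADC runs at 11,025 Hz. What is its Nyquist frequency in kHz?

5.5125 kHz

Nyquist frequency = sample rate / 2 = 11,025 / 2 = 5.5125 kHz.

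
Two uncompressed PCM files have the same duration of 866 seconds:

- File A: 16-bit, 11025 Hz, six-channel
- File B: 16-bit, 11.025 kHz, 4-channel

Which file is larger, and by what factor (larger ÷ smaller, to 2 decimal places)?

File A, by a factor of 1.50

File A: 11,025 × 2 × 6 = 132,300 bytes/s.
File B: 11,025 × 2 × 4 = 88,200 bytes/s.
File A is larger; ratio = 114,571,800 / 76,381,200 = 1.50.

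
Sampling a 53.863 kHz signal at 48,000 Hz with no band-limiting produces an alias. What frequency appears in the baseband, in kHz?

5.863 kHz

Nyquist = 48,000/2 = 24,000 Hz; 53,863 Hz exceeds it.
Alias = |53,863 − 1×48,000| = |53,863 − 48,000| = 5,863 Hz = 5.863 kHz.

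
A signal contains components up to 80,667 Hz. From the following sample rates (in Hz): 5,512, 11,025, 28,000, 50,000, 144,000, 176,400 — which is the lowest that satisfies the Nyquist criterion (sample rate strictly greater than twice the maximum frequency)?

Need sample rate > 2 × 80,667 = 161,334 Hz.
Lowest listed rate above 161,334 Hz is 176,400 Hz.

176,400 Hz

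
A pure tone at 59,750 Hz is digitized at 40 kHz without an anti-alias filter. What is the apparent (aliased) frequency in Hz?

Nyquist = 40,000/2 = 20,000 Hz; 59,750 Hz exceeds it.
Alias = |59,750 − 1×40,000| = |59,750 − 40,000| = 19,750 Hz.

19,750 Hz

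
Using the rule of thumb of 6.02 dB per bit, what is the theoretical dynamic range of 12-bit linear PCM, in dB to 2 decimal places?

72.24 dB

12 × 6.02 = 72.24 dB.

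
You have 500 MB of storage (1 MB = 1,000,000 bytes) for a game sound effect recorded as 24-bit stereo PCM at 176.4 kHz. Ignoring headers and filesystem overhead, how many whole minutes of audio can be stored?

Uncompressed byte rate = 176,400 × 3 × 2 = 1,058,400 bytes/s.
Capacity = 500 × 1,000,000 = 500,000,000 bytes.
500,000,000 / 1,058,400 ≈ 472.41 s → 7 minutes.

7 minutes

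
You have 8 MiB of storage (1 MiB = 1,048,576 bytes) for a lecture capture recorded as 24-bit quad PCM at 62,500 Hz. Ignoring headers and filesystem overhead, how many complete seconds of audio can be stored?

11 seconds

Uncompressed byte rate = 62,500 × 3 × 4 = 750,000 bytes/s.
Capacity = 8 × 1,048,576 = 8,388,608 bytes.
8,388,608 / 750,000 ≈ 11.18 s → 11 seconds.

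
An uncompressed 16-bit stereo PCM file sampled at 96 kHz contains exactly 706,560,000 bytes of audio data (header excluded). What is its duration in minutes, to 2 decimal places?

Byte rate = 96,000 × 2 × 2 = 384,000 bytes/s.
Duration = 706,560,000 / 384,000 = 1,840 s.
1,840 s / 60 = 30.67 minutes.

30.67 minutes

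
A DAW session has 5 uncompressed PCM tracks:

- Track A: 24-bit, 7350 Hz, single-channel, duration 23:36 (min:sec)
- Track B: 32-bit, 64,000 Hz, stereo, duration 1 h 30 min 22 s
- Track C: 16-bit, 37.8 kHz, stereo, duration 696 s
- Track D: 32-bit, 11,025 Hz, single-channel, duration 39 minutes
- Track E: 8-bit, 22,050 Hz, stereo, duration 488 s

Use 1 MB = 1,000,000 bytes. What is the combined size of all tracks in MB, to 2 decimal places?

3037.24 MB

Track A: 23:36 (min:sec) = 1,416 s; 7,350 × 1,416 × 3 × 1 = 31,222,800 bytes.
Track B: 1 h 30 min 22 s = 5,422 s; 64,000 × 5,422 × 4 × 2 = 2,776,064,000 bytes.
Track C: 37,800 × 696 × 2 × 2 = 105,235,200 bytes.
Track D: 39 minutes = 2,340 s; 11,025 × 2,340 × 4 × 1 = 103,194,000 bytes.
Track E: 22,050 × 488 × 1 × 2 = 21,520,800 bytes.
Total = 3,037,236,800 bytes = 3037.24 MB.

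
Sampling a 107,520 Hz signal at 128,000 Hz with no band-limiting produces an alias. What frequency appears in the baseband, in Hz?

20,480 Hz

Nyquist = 128,000/2 = 64,000 Hz; 107,520 Hz exceeds it.
Alias = |107,520 − 1×128,000| = |107,520 − 128,000| = 20,480 Hz.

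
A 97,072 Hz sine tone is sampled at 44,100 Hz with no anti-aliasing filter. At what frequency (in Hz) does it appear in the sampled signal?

8,872 Hz

Nyquist = 44,100/2 = 22,050 Hz; 97,072 Hz exceeds it.
Alias = |97,072 − 2×44,100| = |97,072 − 88,200| = 8,872 Hz.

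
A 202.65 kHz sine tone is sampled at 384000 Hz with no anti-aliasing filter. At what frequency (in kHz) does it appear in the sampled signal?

181.35 kHz

Nyquist = 384,000/2 = 192,000 Hz; 202,650 Hz exceeds it.
Alias = |202,650 − 1×384,000| = |202,650 − 384,000| = 181,350 Hz = 181.35 kHz.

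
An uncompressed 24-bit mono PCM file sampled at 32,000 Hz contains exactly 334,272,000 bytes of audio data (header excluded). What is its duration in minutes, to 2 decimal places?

58.03 minutes

Byte rate = 32,000 × 3 × 1 = 96,000 bytes/s.
Duration = 334,272,000 / 96,000 = 3,482 s.
3,482 s / 60 = 58.03 minutes.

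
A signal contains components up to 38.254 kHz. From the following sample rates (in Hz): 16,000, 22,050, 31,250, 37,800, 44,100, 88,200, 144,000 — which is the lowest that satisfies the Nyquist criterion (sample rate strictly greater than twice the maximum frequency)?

88,200 Hz

Need sample rate > 2 × 38,254 = 76,508 Hz.
Lowest listed rate above 76,508 Hz is 88,200 Hz.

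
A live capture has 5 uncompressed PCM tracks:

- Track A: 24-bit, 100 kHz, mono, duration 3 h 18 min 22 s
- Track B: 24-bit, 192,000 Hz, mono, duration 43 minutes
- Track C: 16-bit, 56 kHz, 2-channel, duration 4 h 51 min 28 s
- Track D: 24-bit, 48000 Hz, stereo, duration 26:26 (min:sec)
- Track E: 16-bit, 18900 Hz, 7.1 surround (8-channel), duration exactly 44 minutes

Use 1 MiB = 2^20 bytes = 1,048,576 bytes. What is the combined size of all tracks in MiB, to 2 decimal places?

Track A: 3 h 18 min 22 s = 11,902 s; 100,000 × 11,902 × 3 × 1 = 3,570,600,000 bytes.
Track B: 43 minutes = 2,580 s; 192,000 × 2,580 × 3 × 1 = 1,486,080,000 bytes.
Track C: 4 h 51 min 28 s = 17,488 s; 56,000 × 17,488 × 2 × 2 = 3,917,312,000 bytes.
Track D: 26:26 (min:sec) = 1,586 s; 48,000 × 1,586 × 3 × 2 = 456,768,000 bytes.
Track E: exactly 44 minutes = 2,640 s; 18,900 × 2,640 × 2 × 8 = 798,336,000 bytes.
Total = 10,229,096,000 bytes = 9755.23 MiB.

9755.23 MiB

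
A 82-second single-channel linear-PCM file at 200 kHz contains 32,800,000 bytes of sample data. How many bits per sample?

Bytes per sample = 32,800,000 / (200,000 × 82 × 1) = 32,800,000 / 16,400,000 = 2.
Bit depth = 2 × 8 = 16 bits.

16 bits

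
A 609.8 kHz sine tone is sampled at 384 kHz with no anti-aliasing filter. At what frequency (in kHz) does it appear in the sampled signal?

Nyquist = 384,000/2 = 192,000 Hz; 609,800 Hz exceeds it.
Alias = |609,800 − 2×384,000| = |609,800 − 768,000| = 158,200 Hz = 158.2 kHz.

158.2 kHz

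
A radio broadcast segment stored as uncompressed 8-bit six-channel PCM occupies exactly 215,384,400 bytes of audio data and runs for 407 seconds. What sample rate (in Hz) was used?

88,200 Hz

Bytes = sample_rate × seconds × bytes_per_sample × channels.
sample_rate = 215,384,400 / (407 × 1 × 6) = 215,384,400 / 2,442 = 88,200 Hz.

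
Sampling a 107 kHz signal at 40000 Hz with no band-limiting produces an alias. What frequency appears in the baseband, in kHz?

13 kHz

Nyquist = 40,000/2 = 20,000 Hz; 107,000 Hz exceeds it.
Alias = |107,000 − 3×40,000| = |107,000 − 120,000| = 13,000 Hz = 13 kHz.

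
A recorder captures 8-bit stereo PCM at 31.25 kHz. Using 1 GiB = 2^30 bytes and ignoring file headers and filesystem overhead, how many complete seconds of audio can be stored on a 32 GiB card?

549,755 seconds

Uncompressed byte rate = 31,250 × 1 × 2 = 62,500 bytes/s.
Capacity = 32 × 1,073,741,824 = 34,359,738,368 bytes.
34,359,738,368 / 62,500 ≈ 549755.81 s → 549,755 seconds.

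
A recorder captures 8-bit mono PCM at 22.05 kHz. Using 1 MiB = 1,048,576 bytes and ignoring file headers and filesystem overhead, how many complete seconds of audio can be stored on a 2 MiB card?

95 seconds

Uncompressed byte rate = 22,050 × 1 × 1 = 22,050 bytes/s.
Capacity = 2 × 1,048,576 = 2,097,152 bytes.
2,097,152 / 22,050 ≈ 95.11 s → 95 seconds.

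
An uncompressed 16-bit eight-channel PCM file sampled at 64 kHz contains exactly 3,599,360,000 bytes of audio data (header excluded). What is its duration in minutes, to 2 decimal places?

58.58 minutes

Byte rate = 64,000 × 2 × 8 = 1,024,000 bytes/s.
Duration = 3,599,360,000 / 1,024,000 = 3,515 s.
3,515 s / 60 = 58.58 minutes.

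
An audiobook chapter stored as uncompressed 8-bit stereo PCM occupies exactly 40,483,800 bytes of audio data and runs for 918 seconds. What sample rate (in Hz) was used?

22,050 Hz

Bytes = sample_rate × seconds × bytes_per_sample × channels.
sample_rate = 40,483,800 / (918 × 1 × 2) = 40,483,800 / 1,836 = 22,050 Hz.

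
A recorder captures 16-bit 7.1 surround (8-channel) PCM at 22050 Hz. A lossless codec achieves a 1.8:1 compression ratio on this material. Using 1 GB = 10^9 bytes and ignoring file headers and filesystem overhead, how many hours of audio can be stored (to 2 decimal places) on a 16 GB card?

22.68 hours

Uncompressed byte rate = 22,050 × 2 × 8 = 352,800 bytes/s.
After 1.8:1 compression, effective rate ≈ 196000 bytes/s.
Capacity = 16 × 1,000,000,000 = 16,000,000,000 bytes.
16,000,000,000 / effective rate ≈ 81632.65 s → 22.68 hours.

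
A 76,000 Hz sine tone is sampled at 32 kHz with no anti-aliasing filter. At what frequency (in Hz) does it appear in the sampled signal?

12,000 Hz

Nyquist = 32,000/2 = 16,000 Hz; 76,000 Hz exceeds it.
Alias = |76,000 − 2×32,000| = |76,000 − 64,000| = 12,000 Hz.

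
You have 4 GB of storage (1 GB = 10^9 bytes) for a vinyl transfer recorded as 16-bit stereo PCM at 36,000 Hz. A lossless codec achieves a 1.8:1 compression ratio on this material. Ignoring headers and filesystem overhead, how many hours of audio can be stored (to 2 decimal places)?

13.89 hours

Uncompressed byte rate = 36,000 × 2 × 2 = 144,000 bytes/s.
After 1.8:1 compression, effective rate ≈ 80000 bytes/s.
Capacity = 4 × 1,000,000,000 = 4,000,000,000 bytes.
4,000,000,000 / effective rate ≈ 50000 s → 13.89 hours.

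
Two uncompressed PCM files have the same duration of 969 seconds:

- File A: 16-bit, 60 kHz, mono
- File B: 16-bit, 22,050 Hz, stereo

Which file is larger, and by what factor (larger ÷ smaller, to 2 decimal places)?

File A, by a factor of 1.36

File A: 60,000 × 2 × 1 = 120,000 bytes/s.
File B: 22,050 × 2 × 2 = 88,200 bytes/s.
File A is larger; ratio = 116,280,000 / 85,465,800 = 1.36.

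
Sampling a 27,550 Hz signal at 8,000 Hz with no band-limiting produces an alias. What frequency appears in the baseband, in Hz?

3,550 Hz

Nyquist = 8,000/2 = 4,000 Hz; 27,550 Hz exceeds it.
Alias = |27,550 − 3×8,000| = |27,550 − 24,000| = 3,550 Hz.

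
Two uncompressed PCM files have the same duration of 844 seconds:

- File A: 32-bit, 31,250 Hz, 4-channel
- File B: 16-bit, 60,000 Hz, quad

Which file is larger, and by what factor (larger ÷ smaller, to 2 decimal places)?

File A, by a factor of 1.04

File A: 31,250 × 4 × 4 = 500,000 bytes/s.
File B: 60,000 × 2 × 4 = 480,000 bytes/s.
File A is larger; ratio = 422,000,000 / 405,120,000 = 1.04.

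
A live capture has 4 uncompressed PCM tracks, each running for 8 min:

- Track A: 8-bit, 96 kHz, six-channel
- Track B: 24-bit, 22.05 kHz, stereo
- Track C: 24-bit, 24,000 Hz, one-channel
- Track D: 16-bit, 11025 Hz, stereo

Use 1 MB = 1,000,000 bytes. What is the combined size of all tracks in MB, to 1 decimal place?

8 min = 480 s.
Track A: 96,000 × 480 × 1 × 6 = 276,480,000 bytes.
Track B: 22,050 × 480 × 3 × 2 = 63,504,000 bytes.
Track C: 24,000 × 480 × 3 × 1 = 34,560,000 bytes.
Track D: 11,025 × 480 × 2 × 2 = 21,168,000 bytes.
Total = 395,712,000 bytes = 395.7 MB.

395.7 MB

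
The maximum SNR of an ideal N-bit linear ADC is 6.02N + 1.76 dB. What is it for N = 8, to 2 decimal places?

6.02 × 8 + 1.76 = 49.92 dB.

49.92 dB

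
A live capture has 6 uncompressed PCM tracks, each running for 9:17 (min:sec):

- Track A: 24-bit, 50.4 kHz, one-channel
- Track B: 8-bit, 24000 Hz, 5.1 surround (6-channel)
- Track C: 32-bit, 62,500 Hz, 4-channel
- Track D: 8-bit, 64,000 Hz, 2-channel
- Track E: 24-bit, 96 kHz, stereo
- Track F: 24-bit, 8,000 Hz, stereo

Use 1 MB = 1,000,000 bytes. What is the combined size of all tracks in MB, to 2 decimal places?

9:17 (min:sec) = 557 s.
Track A: 50,400 × 557 × 3 × 1 = 84,218,400 bytes.
Track B: 24,000 × 557 × 1 × 6 = 80,208,000 bytes.
Track C: 62,500 × 557 × 4 × 4 = 557,000,000 bytes.
Track D: 64,000 × 557 × 1 × 2 = 71,296,000 bytes.
Track E: 96,000 × 557 × 3 × 2 = 320,832,000 bytes.
Track F: 8,000 × 557 × 3 × 2 = 26,736,000 bytes.
Total = 1,140,290,400 bytes = 1140.29 MB.

1140.29 MB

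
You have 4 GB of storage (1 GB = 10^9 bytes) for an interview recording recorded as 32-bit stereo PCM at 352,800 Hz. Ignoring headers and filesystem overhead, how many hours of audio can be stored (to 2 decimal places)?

0.39 hours

Uncompressed byte rate = 352,800 × 4 × 2 = 2,822,400 bytes/s.
Capacity = 4 × 1,000,000,000 = 4,000,000,000 bytes.
4,000,000,000 / 2,822,400 ≈ 1417.23 s → 0.39 hours.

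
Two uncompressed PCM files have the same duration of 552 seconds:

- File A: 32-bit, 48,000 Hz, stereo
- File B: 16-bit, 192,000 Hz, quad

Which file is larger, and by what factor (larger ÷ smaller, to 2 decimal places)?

File B, by a factor of 4.00

File A: 48,000 × 4 × 2 = 384,000 bytes/s.
File B: 192,000 × 2 × 4 = 1,536,000 bytes/s.
File B is larger; ratio = 847,872,000 / 211,968,000 = 4.00.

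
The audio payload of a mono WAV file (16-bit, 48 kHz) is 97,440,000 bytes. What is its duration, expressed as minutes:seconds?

Byte rate = 48,000 × 2 × 1 = 96,000 bytes/s.
Duration = 97,440,000 / 96,000 = 1,015 s.
1,015 s = 16:55.

16:55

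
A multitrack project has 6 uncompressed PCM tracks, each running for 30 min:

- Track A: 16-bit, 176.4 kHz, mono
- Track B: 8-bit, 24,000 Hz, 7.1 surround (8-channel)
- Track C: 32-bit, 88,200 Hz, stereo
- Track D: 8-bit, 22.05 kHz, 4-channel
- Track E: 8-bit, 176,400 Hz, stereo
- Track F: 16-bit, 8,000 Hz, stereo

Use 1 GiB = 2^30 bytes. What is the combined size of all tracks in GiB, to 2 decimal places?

2.89 GiB

30 min = 1,800 s.
Track A: 176,400 × 1,800 × 2 × 1 = 635,040,000 bytes.
Track B: 24,000 × 1,800 × 1 × 8 = 345,600,000 bytes.
Track C: 88,200 × 1,800 × 4 × 2 = 1,270,080,000 bytes.
Track D: 22,050 × 1,800 × 1 × 4 = 158,760,000 bytes.
Track E: 176,400 × 1,800 × 1 × 2 = 635,040,000 bytes.
Track F: 8,000 × 1,800 × 2 × 2 = 57,600,000 bytes.
Total = 3,102,120,000 bytes = 2.89 GiB.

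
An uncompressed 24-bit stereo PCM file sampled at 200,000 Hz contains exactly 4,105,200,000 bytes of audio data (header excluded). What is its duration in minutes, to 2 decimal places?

Byte rate = 200,000 × 3 × 2 = 1,200,000 bytes/s.
Duration = 4,105,200,000 / 1,200,000 = 3,421 s.
3,421 s / 60 = 57.02 minutes.

57.02 minutes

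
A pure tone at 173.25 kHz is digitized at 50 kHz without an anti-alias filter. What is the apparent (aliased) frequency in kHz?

Nyquist = 50,000/2 = 25,000 Hz; 173,250 Hz exceeds it.
Alias = |173,250 − 3×50,000| = |173,250 − 150,000| = 23,250 Hz = 23.25 kHz.

23.25 kHz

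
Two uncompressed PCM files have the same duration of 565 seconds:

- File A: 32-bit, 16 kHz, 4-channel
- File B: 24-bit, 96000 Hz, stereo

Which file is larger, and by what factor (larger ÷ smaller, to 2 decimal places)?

File A: 16,000 × 4 × 4 = 256,000 bytes/s.
File B: 96,000 × 3 × 2 = 576,000 bytes/s.
File B is larger; ratio = 325,440,000 / 144,640,000 = 2.25.

File B, by a factor of 2.25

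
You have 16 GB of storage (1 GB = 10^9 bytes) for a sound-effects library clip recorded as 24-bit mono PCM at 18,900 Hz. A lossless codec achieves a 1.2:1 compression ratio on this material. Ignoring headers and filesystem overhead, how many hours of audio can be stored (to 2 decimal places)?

94.06 hours

Uncompressed byte rate = 18,900 × 3 × 1 = 56,700 bytes/s.
After 1.2:1 compression, effective rate ≈ 47250 bytes/s.
Capacity = 16 × 1,000,000,000 = 16,000,000,000 bytes.
16,000,000,000 / effective rate ≈ 338624.34 s → 94.06 hours.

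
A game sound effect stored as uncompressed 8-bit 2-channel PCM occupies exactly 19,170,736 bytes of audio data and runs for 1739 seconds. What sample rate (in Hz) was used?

5,512 Hz

Bytes = sample_rate × seconds × bytes_per_sample × channels.
sample_rate = 19,170,736 / (1,739 × 1 × 2) = 19,170,736 / 3,478 = 5,512 Hz.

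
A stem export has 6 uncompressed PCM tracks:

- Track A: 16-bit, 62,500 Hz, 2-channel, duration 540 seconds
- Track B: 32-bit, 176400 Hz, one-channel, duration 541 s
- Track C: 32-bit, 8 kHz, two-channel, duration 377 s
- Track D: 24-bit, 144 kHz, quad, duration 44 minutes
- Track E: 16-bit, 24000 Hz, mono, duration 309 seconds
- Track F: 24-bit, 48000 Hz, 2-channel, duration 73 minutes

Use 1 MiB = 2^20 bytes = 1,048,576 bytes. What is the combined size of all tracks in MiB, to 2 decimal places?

6083.54 MiB

Track A: 62,500 × 540 × 2 × 2 = 135,000,000 bytes.
Track B: 176,400 × 541 × 4 × 1 = 381,729,600 bytes.
Track C: 8,000 × 377 × 4 × 2 = 24,128,000 bytes.
Track D: 44 minutes = 2,640 s; 144,000 × 2,640 × 3 × 4 = 4,561,920,000 bytes.
Track E: 24,000 × 309 × 2 × 1 = 14,832,000 bytes.
Track F: 73 minutes = 4,380 s; 48,000 × 4,380 × 3 × 2 = 1,261,440,000 bytes.
Total = 6,379,049,600 bytes = 6083.54 MiB.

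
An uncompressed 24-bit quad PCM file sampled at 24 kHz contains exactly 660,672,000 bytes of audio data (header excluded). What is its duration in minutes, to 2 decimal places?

Byte rate = 24,000 × 3 × 4 = 288,000 bytes/s.
Duration = 660,672,000 / 288,000 = 2,294 s.
2,294 s / 60 = 38.23 minutes.

38.23 minutes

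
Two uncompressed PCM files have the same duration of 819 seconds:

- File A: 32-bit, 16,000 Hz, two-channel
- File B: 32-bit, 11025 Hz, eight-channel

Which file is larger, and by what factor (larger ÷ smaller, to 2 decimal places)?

File A: 16,000 × 4 × 2 = 128,000 bytes/s.
File B: 11,025 × 4 × 8 = 352,800 bytes/s.
File B is larger; ratio = 288,943,200 / 104,832,000 = 2.76.

File B, by a factor of 2.76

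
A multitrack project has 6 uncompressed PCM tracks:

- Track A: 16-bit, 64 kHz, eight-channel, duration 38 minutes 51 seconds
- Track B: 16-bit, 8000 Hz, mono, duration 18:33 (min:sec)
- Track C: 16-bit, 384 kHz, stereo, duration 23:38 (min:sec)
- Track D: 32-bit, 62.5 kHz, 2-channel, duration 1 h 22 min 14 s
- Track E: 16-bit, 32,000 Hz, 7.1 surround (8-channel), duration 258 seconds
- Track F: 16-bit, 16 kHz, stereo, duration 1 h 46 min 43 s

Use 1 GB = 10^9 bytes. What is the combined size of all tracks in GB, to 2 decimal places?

Track A: 38 minutes 51 seconds = 2,331 s; 64,000 × 2,331 × 2 × 8 = 2,386,944,000 bytes.
Track B: 18:33 (min:sec) = 1,113 s; 8,000 × 1,113 × 2 × 1 = 17,808,000 bytes.
Track C: 23:38 (min:sec) = 1,418 s; 384,000 × 1,418 × 2 × 2 = 2,178,048,000 bytes.
Track D: 1 h 22 min 14 s = 4,934 s; 62,500 × 4,934 × 4 × 2 = 2,467,000,000 bytes.
Track E: 32,000 × 258 × 2 × 8 = 132,096,000 bytes.
Track F: 1 h 46 min 43 s = 6,403 s; 16,000 × 6,403 × 2 × 2 = 409,792,000 bytes.
Total = 7,591,688,000 bytes = 7.59 GB.

7.59 GB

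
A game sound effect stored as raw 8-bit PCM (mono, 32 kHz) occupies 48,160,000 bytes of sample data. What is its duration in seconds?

Byte rate = 32,000 × 1 × 1 = 32,000 bytes/s.
Duration = 48,160,000 / 32,000 = 1,505 s.

1,505 seconds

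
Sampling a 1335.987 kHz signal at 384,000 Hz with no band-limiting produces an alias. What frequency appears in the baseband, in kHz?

Nyquist = 384,000/2 = 192,000 Hz; 1,335,987 Hz exceeds it.
Alias = |1,335,987 − 3×384,000| = |1,335,987 − 1,152,000| = 183,987 Hz = 183.987 kHz.

183.987 kHz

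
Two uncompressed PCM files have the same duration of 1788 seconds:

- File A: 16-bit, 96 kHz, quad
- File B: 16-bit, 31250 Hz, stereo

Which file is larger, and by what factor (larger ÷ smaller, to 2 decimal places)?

File A, by a factor of 6.14

File A: 96,000 × 2 × 4 = 768,000 bytes/s.
File B: 31,250 × 2 × 2 = 125,000 bytes/s.
File A is larger; ratio = 1,373,184,000 / 223,500,000 = 6.14.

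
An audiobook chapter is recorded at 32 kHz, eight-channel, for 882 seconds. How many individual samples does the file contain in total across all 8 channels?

225,792,000 samples

32,000 × 882 s × 8 ch = 225,792,000 samples.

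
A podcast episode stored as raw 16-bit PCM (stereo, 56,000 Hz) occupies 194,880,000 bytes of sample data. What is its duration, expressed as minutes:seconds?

Byte rate = 56,000 × 2 × 2 = 224,000 bytes/s.
Duration = 194,880,000 / 224,000 = 870 s.
870 s = 14:30.

14:30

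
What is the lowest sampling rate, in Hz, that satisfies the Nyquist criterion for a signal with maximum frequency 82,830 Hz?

165,660 Hz

Minimum sample rate = 2 × 82,830 Hz = 165,660 Hz.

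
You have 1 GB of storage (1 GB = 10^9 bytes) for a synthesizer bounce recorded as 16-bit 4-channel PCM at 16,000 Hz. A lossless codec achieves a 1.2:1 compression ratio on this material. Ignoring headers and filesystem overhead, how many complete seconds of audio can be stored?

9,375 seconds

Uncompressed byte rate = 16,000 × 2 × 4 = 128,000 bytes/s.
After 1.2:1 compression, effective rate ≈ 106666.67 bytes/s.
Capacity = 1 × 1,000,000,000 = 1,000,000,000 bytes.
1,000,000,000 / effective rate ≈ 9375 s → 9,375 seconds.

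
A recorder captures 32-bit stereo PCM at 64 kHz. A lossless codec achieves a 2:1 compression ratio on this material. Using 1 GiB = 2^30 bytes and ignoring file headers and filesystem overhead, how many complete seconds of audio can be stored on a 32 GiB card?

Uncompressed byte rate = 64,000 × 4 × 2 = 512,000 bytes/s.
After 2:1 compression, effective rate ≈ 256000 bytes/s.
Capacity = 32 × 1,073,741,824 = 34,359,738,368 bytes.
34,359,738,368 / effective rate ≈ 134217.73 s → 134,217 seconds.

134,217 seconds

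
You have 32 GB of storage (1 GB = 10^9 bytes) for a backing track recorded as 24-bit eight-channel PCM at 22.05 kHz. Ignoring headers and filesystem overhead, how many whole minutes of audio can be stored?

1,007 minutes

Uncompressed byte rate = 22,050 × 3 × 8 = 529,200 bytes/s.
Capacity = 32 × 1,000,000,000 = 32,000,000,000 bytes.
32,000,000,000 / 529,200 ≈ 60468.63 s → 1,007 minutes.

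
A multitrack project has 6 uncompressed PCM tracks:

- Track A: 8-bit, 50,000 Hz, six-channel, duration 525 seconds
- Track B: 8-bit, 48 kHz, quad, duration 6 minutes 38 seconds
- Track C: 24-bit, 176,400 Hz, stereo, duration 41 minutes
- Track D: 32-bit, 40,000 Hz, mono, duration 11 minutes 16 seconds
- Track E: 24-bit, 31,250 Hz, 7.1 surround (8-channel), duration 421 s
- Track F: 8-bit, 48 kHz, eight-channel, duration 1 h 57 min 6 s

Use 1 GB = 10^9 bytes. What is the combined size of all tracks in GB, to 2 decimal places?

Track A: 50,000 × 525 × 1 × 6 = 157,500,000 bytes.
Track B: 6 minutes 38 seconds = 398 s; 48,000 × 398 × 1 × 4 = 76,416,000 bytes.
Track C: 41 minutes = 2,460 s; 176,400 × 2,460 × 3 × 2 = 2,603,664,000 bytes.
Track D: 11 minutes 16 seconds = 676 s; 40,000 × 676 × 4 × 1 = 108,160,000 bytes.
Track E: 31,250 × 421 × 3 × 8 = 315,750,000 bytes.
Track F: 1 h 57 min 6 s = 7,026 s; 48,000 × 7,026 × 1 × 8 = 2,697,984,000 bytes.
Total = 5,959,474,000 bytes = 5.96 GB.

5.96 GB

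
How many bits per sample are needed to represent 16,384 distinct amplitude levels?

log2(16,384) = 14.

14 bits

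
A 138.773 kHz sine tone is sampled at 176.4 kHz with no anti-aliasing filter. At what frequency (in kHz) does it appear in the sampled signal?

Nyquist = 176,400/2 = 88,200 Hz; 138,773 Hz exceeds it.
Alias = |138,773 − 1×176,400| = |138,773 − 176,400| = 37,627 Hz = 37.627 kHz.

37.627 kHz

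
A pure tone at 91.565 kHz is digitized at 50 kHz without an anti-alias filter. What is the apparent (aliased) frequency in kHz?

8.435 kHz

Nyquist = 50,000/2 = 25,000 Hz; 91,565 Hz exceeds it.
Alias = |91,565 − 2×50,000| = |91,565 − 100,000| = 8,435 Hz = 8.435 kHz.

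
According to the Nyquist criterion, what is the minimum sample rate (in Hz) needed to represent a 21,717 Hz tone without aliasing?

Minimum sample rate = 2 × 21,717 Hz = 43,434 Hz.

43,434 Hz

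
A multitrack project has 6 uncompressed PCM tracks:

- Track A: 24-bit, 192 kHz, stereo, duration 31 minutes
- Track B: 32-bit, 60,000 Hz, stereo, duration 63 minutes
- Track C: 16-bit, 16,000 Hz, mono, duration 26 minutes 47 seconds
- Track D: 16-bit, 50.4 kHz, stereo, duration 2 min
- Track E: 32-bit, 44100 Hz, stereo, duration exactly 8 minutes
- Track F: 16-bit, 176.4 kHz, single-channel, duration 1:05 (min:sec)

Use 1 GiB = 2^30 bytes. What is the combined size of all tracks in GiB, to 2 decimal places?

3.93 GiB

Track A: 31 minutes = 1,860 s; 192,000 × 1,860 × 3 × 2 = 2,142,720,000 bytes.
Track B: 63 minutes = 3,780 s; 60,000 × 3,780 × 4 × 2 = 1,814,400,000 bytes.
Track C: 26 minutes 47 seconds = 1,607 s; 16,000 × 1,607 × 2 × 1 = 51,424,000 bytes.
Track D: 2 min = 120 s; 50,400 × 120 × 2 × 2 = 24,192,000 bytes.
Track E: exactly 8 minutes = 480 s; 44,100 × 480 × 4 × 2 = 169,344,000 bytes.
Track F: 1:05 (min:sec) = 65 s; 176,400 × 65 × 2 × 1 = 22,932,000 bytes.
Total = 4,225,012,000 bytes = 3.93 GiB.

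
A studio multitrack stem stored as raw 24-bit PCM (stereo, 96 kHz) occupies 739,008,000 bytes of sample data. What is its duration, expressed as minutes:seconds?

Byte rate = 96,000 × 3 × 2 = 576,000 bytes/s.
Duration = 739,008,000 / 576,000 = 1,283 s.
1,283 s = 21:23.

21:23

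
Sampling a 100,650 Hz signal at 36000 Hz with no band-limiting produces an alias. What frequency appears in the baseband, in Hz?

Nyquist = 36,000/2 = 18,000 Hz; 100,650 Hz exceeds it.
Alias = |100,650 − 3×36,000| = |100,650 − 108,000| = 7,350 Hz.

7,350 Hz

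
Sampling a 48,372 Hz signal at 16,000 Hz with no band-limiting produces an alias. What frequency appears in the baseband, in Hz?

Nyquist = 16,000/2 = 8,000 Hz; 48,372 Hz exceeds it.
Alias = |48,372 − 3×16,000| = |48,372 − 48,000| = 372 Hz.

372 Hz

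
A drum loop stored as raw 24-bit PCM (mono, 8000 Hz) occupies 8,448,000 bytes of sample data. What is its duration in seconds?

352 seconds

Byte rate = 8,000 × 3 × 1 = 24,000 bytes/s.
Duration = 8,448,000 / 24,000 = 352 s.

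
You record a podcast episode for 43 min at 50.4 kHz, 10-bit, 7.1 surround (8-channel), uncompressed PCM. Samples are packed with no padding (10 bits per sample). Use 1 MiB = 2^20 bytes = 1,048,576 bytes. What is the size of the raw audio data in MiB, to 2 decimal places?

Duration = 43 min = 2,580 s.
Bits = 50,400 × 2,580 × 10 × 8 = 10,402,560,000 bits = 1,300,320,000 bytes.
1,300,320,000 / 1,048,576 = 1240.08 MiB.

1240.08 MiB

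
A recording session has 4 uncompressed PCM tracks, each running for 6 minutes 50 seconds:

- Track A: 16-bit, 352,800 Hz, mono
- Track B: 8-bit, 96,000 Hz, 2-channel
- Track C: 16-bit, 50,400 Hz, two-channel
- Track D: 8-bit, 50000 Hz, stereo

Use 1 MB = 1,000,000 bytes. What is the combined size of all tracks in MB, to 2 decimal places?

491.67 MB

6 minutes 50 seconds = 410 s.
Track A: 352,800 × 410 × 2 × 1 = 289,296,000 bytes.
Track B: 96,000 × 410 × 1 × 2 = 78,720,000 bytes.
Track C: 50,400 × 410 × 2 × 2 = 82,656,000 bytes.
Track D: 50,000 × 410 × 1 × 2 = 41,000,000 bytes.
Total = 491,672,000 bytes = 491.67 MB.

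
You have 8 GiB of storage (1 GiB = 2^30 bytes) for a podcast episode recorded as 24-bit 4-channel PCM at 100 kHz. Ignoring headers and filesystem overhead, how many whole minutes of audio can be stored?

119 minutes

Uncompressed byte rate = 100,000 × 3 × 4 = 1,200,000 bytes/s.
Capacity = 8 × 1,073,741,824 = 8,589,934,592 bytes.
8,589,934,592 / 1,200,000 ≈ 7158.28 s → 119 minutes.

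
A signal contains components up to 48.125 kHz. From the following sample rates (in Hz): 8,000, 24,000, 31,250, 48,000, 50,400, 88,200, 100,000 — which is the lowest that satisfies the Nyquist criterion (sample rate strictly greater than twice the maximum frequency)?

Need sample rate > 2 × 48,125 = 96,250 Hz.
Lowest listed rate above 96,250 Hz is 100,000 Hz.

100,000 Hz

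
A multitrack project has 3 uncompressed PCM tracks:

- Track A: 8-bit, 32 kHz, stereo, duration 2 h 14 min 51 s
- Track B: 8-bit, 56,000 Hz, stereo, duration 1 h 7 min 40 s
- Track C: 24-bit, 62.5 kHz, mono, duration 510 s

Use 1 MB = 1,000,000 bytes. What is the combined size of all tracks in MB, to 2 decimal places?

1068.17 MB

Track A: 2 h 14 min 51 s = 8,091 s; 32,000 × 8,091 × 1 × 2 = 517,824,000 bytes.
Track B: 1 h 7 min 40 s = 4,060 s; 56,000 × 4,060 × 1 × 2 = 454,720,000 bytes.
Track C: 62,500 × 510 × 3 × 1 = 95,625,000 bytes.
Total = 1,068,169,000 bytes = 1068.17 MB.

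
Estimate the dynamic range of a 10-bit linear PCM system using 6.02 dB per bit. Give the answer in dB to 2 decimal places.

60.20 dB

10 × 6.02 = 60.20 dB.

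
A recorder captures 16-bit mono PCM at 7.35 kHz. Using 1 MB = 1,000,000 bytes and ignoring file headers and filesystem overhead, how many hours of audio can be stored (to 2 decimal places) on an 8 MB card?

0.15 hours

Uncompressed byte rate = 7,350 × 2 × 1 = 14,700 bytes/s.
Capacity = 8 × 1,000,000 = 8,000,000 bytes.
8,000,000 / 14,700 ≈ 544.22 s → 0.15 hours.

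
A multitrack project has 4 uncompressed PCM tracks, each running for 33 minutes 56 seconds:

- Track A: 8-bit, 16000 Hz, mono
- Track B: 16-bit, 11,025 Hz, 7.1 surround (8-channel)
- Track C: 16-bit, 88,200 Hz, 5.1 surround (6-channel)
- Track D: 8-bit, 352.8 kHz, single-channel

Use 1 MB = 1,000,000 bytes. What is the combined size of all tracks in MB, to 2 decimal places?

3264.93 MB

33 minutes 56 seconds = 2,036 s.
Track A: 16,000 × 2,036 × 1 × 1 = 32,576,000 bytes.
Track B: 11,025 × 2,036 × 2 × 8 = 359,150,400 bytes.
Track C: 88,200 × 2,036 × 2 × 6 = 2,154,902,400 bytes.
Track D: 352,800 × 2,036 × 1 × 1 = 718,300,800 bytes.
Total = 3,264,929,600 bytes = 3264.93 MB.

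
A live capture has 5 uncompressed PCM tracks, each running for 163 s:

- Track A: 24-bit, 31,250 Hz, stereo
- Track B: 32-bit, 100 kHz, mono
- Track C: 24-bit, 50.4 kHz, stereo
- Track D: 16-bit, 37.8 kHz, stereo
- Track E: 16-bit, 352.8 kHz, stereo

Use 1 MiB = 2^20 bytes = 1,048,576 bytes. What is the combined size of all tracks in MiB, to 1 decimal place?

Track A: 31,250 × 163 × 3 × 2 = 30,562,500 bytes.
Track B: 100,000 × 163 × 4 × 1 = 65,200,000 bytes.
Track C: 50,400 × 163 × 3 × 2 = 49,291,200 bytes.
Track D: 37,800 × 163 × 2 × 2 = 24,645,600 bytes.
Track E: 352,800 × 163 × 2 × 2 = 230,025,600 bytes.
Total = 399,724,900 bytes = 381.2 MiB.

381.2 MiB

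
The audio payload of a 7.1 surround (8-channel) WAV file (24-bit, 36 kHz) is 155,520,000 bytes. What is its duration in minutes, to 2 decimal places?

3.00 minutes

Byte rate = 36,000 × 3 × 8 = 864,000 bytes/s.
Duration = 155,520,000 / 864,000 = 180 s.
180 s / 60 = 3.00 minutes.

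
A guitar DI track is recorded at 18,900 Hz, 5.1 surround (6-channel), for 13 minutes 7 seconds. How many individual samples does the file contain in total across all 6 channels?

89,245,800 samples

13 minutes 7 seconds = 787 s.
18,900 × 787 s × 6 ch = 89,245,800 samples.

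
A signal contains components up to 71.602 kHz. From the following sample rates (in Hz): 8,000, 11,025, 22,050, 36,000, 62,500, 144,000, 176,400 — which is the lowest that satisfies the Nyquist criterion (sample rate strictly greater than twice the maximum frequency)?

Need sample rate > 2 × 71,602 = 143,204 Hz.
Lowest listed rate above 143,204 Hz is 144,000 Hz.

144,000 Hz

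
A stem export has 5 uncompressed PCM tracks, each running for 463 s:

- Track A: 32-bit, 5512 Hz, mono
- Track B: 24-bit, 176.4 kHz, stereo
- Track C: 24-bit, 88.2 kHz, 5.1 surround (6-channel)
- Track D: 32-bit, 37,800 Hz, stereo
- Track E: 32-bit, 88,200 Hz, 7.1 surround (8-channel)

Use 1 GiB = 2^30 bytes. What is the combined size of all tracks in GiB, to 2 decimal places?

2.50 GiB

Track A: 5,512 × 463 × 4 × 1 = 10,208,224 bytes.
Track B: 176,400 × 463 × 3 × 2 = 490,039,200 bytes.
Track C: 88,200 × 463 × 3 × 6 = 735,058,800 bytes.
Track D: 37,800 × 463 × 4 × 2 = 140,011,200 bytes.
Track E: 88,200 × 463 × 4 × 8 = 1,306,771,200 bytes.
Total = 2,682,088,624 bytes = 2.50 GiB.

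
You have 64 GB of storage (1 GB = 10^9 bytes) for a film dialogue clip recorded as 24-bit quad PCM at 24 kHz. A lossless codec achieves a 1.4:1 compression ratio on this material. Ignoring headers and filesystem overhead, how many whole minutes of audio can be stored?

Uncompressed byte rate = 24,000 × 3 × 4 = 288,000 bytes/s.
After 1.4:1 compression, effective rate ≈ 205714.29 bytes/s.
Capacity = 64 × 1,000,000,000 = 64,000,000,000 bytes.
64,000,000,000 / effective rate ≈ 311111.11 s → 5,185 minutes.

5,185 minutes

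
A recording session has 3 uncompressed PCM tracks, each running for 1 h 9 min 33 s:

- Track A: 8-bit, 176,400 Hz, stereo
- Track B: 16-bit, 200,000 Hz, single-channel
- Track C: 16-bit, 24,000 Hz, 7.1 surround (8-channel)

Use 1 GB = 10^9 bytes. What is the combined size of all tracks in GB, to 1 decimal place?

1 h 9 min 33 s = 4,173 s.
Track A: 176,400 × 4,173 × 1 × 2 = 1,472,234,400 bytes.
Track B: 200,000 × 4,173 × 2 × 1 = 1,669,200,000 bytes.
Track C: 24,000 × 4,173 × 2 × 8 = 1,602,432,000 bytes.
Total = 4,743,866,400 bytes = 4.7 GB.

4.7 GB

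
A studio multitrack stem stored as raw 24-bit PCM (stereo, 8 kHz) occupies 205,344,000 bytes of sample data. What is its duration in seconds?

4,278 seconds

Byte rate = 8,000 × 3 × 2 = 48,000 bytes/s.
Duration = 205,344,000 / 48,000 = 4,278 s.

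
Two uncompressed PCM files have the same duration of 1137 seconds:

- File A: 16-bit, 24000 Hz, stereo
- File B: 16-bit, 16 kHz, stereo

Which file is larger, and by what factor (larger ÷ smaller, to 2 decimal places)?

File A: 24,000 × 2 × 2 = 96,000 bytes/s.
File B: 16,000 × 2 × 2 = 64,000 bytes/s.
File A is larger; ratio = 109,152,000 / 72,768,000 = 1.50.

File A, by a factor of 1.50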